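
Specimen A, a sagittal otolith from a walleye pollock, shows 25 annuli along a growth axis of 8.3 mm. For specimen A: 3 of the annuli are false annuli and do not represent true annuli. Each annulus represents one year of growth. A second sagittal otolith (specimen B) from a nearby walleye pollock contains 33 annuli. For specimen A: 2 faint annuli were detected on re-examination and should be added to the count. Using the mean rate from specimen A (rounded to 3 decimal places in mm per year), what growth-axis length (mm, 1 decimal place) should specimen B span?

11.4 mm

Specimen A: adjusted count: 25 − 3 + 2 = 24 annuli.
A: 8.3 mm over 24 years gives 8.3 / 24 ≈ 0.346 mm/yr.
B's length ≈ 0.346 × 33 = 11.4 mm.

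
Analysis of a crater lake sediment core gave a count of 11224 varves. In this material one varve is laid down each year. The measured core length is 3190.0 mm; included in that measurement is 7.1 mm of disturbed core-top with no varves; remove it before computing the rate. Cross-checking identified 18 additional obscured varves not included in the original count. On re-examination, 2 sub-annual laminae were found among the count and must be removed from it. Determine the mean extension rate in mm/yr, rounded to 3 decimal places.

0.283 mm/yr

Adjusted count: 11224 − 2 + 18 = 11240 varves.
Net length = 3190.0 − 7.1 = 3182.9 mm.
Mean rate = 3182.9 mm / 11240 years ≈ 0.283 mm/yr.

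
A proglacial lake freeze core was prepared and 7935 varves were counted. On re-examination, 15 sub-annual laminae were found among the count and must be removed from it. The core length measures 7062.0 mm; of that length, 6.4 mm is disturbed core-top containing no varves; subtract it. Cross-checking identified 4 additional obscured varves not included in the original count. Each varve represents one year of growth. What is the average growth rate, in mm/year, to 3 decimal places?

0.890 mm/year

After corrections the count is 7935 − 15 + 4 = 7924 varves.
Removing the 6.4 mm offcut leaves 7062.0 − 6.4 = 7055.6 mm.
Extension rate ≈ 7055.6 / 7924 = 0.890 mm/year.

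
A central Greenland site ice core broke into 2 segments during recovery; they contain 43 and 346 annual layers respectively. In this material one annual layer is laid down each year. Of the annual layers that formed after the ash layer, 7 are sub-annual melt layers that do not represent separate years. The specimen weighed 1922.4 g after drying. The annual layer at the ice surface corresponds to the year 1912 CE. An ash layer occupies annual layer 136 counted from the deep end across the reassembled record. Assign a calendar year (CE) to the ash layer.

Total annual layers = 43 + 346 = 389.
389 − 136 = 253 annual layers lie beyond the ash layer toward the ice surface.
Removing the 7 false annual layers leaves 253 − 7 = 246 true annual layers beyond the ash layer.
The annual layer at the ice surface is 1912 CE, so the ash layer dates to 1912 − 246 = 1666 CE.

1666 CE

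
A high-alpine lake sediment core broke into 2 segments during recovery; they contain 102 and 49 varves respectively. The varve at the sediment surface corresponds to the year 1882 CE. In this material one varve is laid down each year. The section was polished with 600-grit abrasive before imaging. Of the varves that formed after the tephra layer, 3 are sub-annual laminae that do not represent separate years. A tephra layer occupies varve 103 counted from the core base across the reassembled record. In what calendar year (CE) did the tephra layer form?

Total varves = 102 + 49 = 151.
The tephra layer sits at varve 103 from the core base, so 151 − 103 = 48 varves formed after it.
48 − 3 false = 45 true varves after the tephra layer.
Counting back 45 years from 1882 CE places the tephra layer in 1882 − 45 = 1837 CE.

1837 CE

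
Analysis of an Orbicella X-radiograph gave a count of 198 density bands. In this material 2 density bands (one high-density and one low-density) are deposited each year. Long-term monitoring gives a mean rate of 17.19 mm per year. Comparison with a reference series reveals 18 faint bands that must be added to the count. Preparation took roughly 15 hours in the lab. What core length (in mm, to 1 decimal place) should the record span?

1856.5 mm

After corrections the count is 198 + 18 = 216 density bands.
216 density bands at 2 per year is 216 / 2 = 108 years.
108 years at 17.19 mm/year gives 17.19 × 108 = 1856.5 mm.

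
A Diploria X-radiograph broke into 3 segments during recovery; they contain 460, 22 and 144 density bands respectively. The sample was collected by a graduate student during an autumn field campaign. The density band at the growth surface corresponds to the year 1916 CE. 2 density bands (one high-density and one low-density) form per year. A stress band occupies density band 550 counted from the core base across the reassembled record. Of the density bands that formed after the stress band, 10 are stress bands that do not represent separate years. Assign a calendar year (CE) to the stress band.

1883 CE

Total density bands = 460 + 22 + 144 = 626.
626 − 550 = 76 density bands lie beyond the stress band toward the growth surface.
Removing the 10 false density bands leaves 76 − 10 = 66 true density bands beyond the stress band.
With 2 density bands per year, 66 / 2 = 33 years.
The density band at the growth surface is 1916 CE, so the stress band dates to 1916 − 33 = 1883 CE.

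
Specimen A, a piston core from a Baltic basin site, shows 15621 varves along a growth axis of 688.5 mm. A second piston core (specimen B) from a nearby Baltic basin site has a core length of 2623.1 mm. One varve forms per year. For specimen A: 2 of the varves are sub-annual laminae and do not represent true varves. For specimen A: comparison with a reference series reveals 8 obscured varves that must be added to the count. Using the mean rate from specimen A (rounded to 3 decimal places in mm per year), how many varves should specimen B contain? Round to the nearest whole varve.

Specimen A: adjusted count: 15621 − 2 + 8 = 15627 varves.
A: 688.5 mm over 15627 years gives 688.5 / 15627 ≈ 0.044 mm per year.
Specimen B: 2623.1 mm / 0.044 mm per year = 59615.91 years ≈ 59616 varves.

59616 varves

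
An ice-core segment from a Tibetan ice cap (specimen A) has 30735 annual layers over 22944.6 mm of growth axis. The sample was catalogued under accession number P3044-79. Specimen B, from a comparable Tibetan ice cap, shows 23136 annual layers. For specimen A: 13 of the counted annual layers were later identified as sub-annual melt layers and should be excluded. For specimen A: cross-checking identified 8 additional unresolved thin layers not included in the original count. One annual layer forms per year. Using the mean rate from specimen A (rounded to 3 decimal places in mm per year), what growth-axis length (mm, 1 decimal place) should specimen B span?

Specimen A: after corrections the count is 30735 − 13 + 8 = 30730 annual layers.
A: Mean rate = 22944.6 mm / 30730 years ≈ 0.747 mm per year.
Length of B = 0.747 × 23136 = 17282.6 mm.

17282.6 mm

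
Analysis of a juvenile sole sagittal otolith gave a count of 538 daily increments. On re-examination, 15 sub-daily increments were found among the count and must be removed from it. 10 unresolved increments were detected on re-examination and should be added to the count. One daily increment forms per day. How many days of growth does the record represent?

533 days

Adjusted count: 538 − 15 + 10 = 533 daily increments.
At one daily increment per day, that is 533 days.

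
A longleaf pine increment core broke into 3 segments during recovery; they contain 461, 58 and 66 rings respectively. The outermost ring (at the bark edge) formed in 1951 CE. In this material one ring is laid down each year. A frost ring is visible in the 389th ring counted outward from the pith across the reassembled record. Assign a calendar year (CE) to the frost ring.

1755 CE

Total rings = 461 + 58 + 66 = 585.
585 − 389 = 196 rings lie beyond the frost ring toward the bark edge.
Counting back 196 years from 1951 CE places the frost ring in 1951 − 196 = 1755 CE.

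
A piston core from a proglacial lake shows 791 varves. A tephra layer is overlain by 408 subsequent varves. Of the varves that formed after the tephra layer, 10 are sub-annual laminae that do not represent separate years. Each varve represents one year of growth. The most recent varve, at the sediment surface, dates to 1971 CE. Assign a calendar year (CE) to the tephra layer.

408 varves formed after the tephra layer.
408 − 10 false = 398 true varves after the tephra layer.
1971 − 398 = 1573 CE.

1573 CE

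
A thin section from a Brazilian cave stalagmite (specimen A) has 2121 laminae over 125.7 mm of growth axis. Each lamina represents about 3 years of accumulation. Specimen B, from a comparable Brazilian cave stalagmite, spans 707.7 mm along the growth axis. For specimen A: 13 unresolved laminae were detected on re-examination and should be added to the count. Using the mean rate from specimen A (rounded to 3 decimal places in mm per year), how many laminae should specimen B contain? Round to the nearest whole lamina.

11795 laminae

Specimen A: true lamina count = 2121 + 13 = 2134.
Specimen A: 2134 laminae at 3 years each span 2134 × 3 = 6402 years.
A: Extension rate ≈ 125.7 / 6402 = 0.020 mm/year.
For B, 707.7 / 0.020 = 35385.00 years; at 3 years per lamina that is 35385.00 / 3 ≈ 11795 laminae.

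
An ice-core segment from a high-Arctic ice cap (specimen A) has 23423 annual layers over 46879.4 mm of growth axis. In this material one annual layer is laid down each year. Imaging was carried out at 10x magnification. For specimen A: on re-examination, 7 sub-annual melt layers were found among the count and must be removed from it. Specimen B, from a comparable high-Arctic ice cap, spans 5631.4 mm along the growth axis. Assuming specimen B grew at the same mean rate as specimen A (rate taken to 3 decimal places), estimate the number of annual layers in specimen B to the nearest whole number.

2813 annual layers

Specimen A: adjusted count: 23423 − 7 = 23416 annual layers.
A: Extension rate ≈ 46879.4 / 23416 = 2.002 mm per year.
B spans 5631.4 / 2.002 = 2812.89 years ≈ 2813 annual layers.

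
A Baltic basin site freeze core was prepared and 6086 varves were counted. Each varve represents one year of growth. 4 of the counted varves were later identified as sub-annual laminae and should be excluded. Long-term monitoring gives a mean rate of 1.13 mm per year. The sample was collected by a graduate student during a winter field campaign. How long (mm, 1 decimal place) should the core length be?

Adjusted count: 6086 − 4 = 6082 varves.
6082 years at 1.13 mm/year gives 1.13 × 6082 = 6872.7 mm.

6872.7 mm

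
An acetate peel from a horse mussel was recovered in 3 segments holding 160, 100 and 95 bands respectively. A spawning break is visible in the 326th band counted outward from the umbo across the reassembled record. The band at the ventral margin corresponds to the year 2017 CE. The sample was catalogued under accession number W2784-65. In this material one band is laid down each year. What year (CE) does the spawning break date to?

1988 CE

Total bands = 160 + 100 + 95 = 355.
355 − 326 = 29 bands lie beyond the spawning break toward the ventral margin.
The band at the ventral margin is 2017 CE, so the spawning break dates to 2017 − 29 = 1988 CE.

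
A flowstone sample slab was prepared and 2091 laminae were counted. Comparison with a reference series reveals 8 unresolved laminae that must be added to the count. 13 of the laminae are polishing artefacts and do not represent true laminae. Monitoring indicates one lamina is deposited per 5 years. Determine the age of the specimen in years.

True lamina count = 2091 − 13 + 8 = 2086.
Multiplying by 5 years per lamina: 2086 × 5 = 10430 years.

10430 years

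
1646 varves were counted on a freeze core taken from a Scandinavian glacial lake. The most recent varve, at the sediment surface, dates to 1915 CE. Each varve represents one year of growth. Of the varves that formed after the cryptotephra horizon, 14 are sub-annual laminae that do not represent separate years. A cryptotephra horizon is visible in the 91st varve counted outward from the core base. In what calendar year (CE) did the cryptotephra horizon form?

374 CE

1646 − 91 = 1555 varves lie beyond the cryptotephra horizon toward the sediment surface.
Excluding 14 false varves: 1555 − 14 = 1541.
The varve at the sediment surface is 1915 CE, so the cryptotephra horizon dates to 1915 − 1541 = 374 CE.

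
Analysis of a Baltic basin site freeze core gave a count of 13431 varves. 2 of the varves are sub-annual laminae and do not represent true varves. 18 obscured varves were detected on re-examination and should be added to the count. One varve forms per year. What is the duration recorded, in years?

True varve count = 13431 − 2 + 18 = 13447.
With a one-to-one varve periodicity this is 13447 years.

13447 years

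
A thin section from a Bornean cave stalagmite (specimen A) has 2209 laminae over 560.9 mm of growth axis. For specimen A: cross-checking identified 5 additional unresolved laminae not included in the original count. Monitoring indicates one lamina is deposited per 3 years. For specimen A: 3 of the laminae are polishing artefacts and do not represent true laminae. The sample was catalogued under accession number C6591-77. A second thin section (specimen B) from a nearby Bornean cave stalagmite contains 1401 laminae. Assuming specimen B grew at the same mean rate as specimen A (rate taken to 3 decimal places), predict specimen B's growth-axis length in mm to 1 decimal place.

357.3 mm

Specimen A: after corrections the count is 2209 − 3 + 5 = 2211 laminae.
Specimen A: at 3 years per lamina, 2211 × 3 = 6633 years.
A: Mean rate = 560.9 mm / 6633 years ≈ 0.085 mm/yr.
Specimen B: at 3 years per lamina, 1401 × 3 = 4203 years. Length of B = 0.085 × 4203 = 357.3 mm.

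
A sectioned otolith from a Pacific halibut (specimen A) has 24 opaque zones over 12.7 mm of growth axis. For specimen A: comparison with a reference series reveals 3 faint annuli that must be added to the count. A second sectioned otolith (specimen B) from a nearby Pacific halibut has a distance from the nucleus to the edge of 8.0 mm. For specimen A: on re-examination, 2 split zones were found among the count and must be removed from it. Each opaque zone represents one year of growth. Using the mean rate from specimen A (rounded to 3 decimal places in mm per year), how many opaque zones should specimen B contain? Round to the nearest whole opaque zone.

16 opaque zones

Specimen A: adjusted count: 24 − 2 + 3 = 25 opaque zones.
A: Extension rate ≈ 12.7 / 25 = 0.508 mm per year.
For B, 8.0 / 0.508 = 15.75 years ≈ 16 opaque zones.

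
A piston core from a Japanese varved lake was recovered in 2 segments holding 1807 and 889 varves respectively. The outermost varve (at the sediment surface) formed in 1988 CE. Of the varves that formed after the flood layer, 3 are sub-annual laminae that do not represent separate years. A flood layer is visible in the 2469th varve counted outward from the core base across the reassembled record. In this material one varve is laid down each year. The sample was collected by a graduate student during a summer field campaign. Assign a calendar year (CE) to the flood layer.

Total varves = 1807 + 889 = 2696.
2696 − 2469 = 227 varves lie beyond the flood layer toward the sediment surface.
Excluding 3 false varves: 227 − 3 = 224.
Counting back 224 years from 1988 CE places the flood layer in 1988 − 224 = 1764 CE.

1764 CE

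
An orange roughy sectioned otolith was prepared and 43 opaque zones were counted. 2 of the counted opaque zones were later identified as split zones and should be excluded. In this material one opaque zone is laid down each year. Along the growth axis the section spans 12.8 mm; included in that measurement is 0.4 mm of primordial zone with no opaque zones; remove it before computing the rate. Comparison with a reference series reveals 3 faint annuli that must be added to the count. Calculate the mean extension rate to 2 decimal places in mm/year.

0.28 mm/year

Adjusted count: 43 − 2 + 3 = 44 opaque zones.
Removing the 0.4 mm offcut leaves 12.8 − 0.4 = 12.4 mm.
Extension rate ≈ 12.4 / 44 = 0.28 mm/year.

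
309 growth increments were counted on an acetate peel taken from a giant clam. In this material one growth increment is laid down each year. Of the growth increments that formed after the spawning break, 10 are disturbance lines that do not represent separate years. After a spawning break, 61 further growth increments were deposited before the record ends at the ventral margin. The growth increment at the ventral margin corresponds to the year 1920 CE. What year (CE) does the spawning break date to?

1869 CE

61 growth increments post-date the spawning break.
Removing the 10 false growth increments leaves 61 − 10 = 51 true growth increments beyond the spawning break.
The growth increment at the ventral margin is 1920 CE, so the spawning break dates to 1920 − 51 = 1869 CE.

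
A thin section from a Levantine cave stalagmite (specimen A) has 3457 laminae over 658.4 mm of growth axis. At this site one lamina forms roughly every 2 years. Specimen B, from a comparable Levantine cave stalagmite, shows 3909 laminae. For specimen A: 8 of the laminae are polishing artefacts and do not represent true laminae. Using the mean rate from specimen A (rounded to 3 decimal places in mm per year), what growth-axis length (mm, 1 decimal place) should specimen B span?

742.7 mm

Specimen A: correcting the raw count gives 3457 − 8 = 3449 true laminae.
Specimen A: at 2 years per lamina, 3449 × 2 = 6898 years.
A: 658.4 mm over 6898 years gives 658.4 / 6898 ≈ 0.095 mm per year.
Specimen B: multiplying by 2 years per lamina: 3909 × 2 = 7818 years. For B, 0.095 mm/year × 7818 years = 742.7 mm.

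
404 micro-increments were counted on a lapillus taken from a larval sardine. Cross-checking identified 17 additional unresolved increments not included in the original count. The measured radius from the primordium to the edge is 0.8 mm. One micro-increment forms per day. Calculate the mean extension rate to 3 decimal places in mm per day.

True micro-increment count = 404 + 17 = 421.
Extension rate ≈ 0.8 / 421 = 0.002 mm per day.

0.002 mm per day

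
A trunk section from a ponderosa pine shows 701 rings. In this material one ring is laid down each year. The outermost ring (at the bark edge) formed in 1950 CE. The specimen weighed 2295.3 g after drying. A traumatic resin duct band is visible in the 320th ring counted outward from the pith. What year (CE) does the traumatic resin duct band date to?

1569 CE

The traumatic resin duct band sits at ring 320 from the pith, so 701 − 320 = 381 rings formed after it.
The ring at the bark edge is 1950 CE, so the traumatic resin duct band dates to 1950 − 381 = 1569 CE.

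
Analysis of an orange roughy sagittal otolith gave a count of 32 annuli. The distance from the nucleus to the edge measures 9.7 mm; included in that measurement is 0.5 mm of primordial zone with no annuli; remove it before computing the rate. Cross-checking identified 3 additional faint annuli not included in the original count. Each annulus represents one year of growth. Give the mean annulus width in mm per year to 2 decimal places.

0.26 mm per year

After corrections the count is 32 + 3 = 35 annuli.
The growth record spans 9.7 − 0.5 = 9.2 mm.
Extension rate ≈ 9.2 / 35 = 0.26 mm per year.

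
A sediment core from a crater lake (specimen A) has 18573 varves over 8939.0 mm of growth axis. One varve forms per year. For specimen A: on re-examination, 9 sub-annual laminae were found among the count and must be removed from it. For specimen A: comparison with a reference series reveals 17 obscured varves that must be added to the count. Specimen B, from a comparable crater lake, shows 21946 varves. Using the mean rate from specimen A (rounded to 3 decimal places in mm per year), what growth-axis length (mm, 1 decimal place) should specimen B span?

Specimen A: correcting the raw count gives 18573 − 9 + 17 = 18581 true varves.
A: Extension rate ≈ 8939.0 / 18581 = 0.481 mm/yr.
B's length ≈ 0.481 × 21946 = 10556.0 mm.

10556.0 mm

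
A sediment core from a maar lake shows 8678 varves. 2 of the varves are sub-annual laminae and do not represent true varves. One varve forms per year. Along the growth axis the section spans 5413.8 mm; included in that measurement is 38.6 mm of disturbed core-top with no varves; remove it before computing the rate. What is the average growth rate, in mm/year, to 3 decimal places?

0.620 mm/year

True varve count = 8678 − 2 = 8676.
The growth record spans 5413.8 − 38.6 = 5375.2 mm.
5375.2 mm over 8676 years gives 5375.2 / 8676 ≈ 0.620 mm/year.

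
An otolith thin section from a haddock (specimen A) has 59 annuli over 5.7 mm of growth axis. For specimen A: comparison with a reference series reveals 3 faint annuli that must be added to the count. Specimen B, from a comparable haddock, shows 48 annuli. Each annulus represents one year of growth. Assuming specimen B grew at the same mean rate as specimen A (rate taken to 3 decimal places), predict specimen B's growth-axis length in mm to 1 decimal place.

4.4 mm

Specimen A: adjusted count: 59 + 3 = 62 annuli.
A: Mean rate = 5.7 mm / 62 years ≈ 0.092 mm per year.
B's length ≈ 0.092 × 48 = 4.4 mm.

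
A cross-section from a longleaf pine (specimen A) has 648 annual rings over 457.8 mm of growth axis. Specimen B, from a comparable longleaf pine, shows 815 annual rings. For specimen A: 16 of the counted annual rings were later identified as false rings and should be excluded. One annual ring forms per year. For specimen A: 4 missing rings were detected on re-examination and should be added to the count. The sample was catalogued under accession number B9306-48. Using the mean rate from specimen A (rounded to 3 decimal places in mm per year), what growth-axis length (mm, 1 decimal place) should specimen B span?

586.8 mm

Specimen A: correcting the raw count gives 648 − 16 + 4 = 636 true annual rings.
A: 457.8 mm over 636 years gives 457.8 / 636 ≈ 0.720 mm/year.
B's length ≈ 0.720 × 815 = 586.8 mm.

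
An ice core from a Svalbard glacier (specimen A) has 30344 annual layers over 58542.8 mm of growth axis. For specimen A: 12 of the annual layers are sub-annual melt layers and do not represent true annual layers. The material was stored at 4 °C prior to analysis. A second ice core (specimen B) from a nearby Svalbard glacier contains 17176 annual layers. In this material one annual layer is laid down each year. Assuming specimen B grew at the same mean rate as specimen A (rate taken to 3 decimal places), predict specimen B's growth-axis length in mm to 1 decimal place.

33149.7 mm

Specimen A: after corrections the count is 30344 − 12 = 30332 annual layers.
A: Mean rate = 58542.8 mm / 30332 years ≈ 1.930 mm/year.
For B, 1.930 mm/year × 17176 years = 33149.7 mm.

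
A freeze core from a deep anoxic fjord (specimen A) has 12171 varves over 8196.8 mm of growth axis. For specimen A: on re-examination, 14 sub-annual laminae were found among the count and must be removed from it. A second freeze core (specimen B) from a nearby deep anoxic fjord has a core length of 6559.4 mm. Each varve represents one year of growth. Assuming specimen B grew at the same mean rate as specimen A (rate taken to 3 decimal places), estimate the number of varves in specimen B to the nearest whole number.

Specimen A: correcting the raw count gives 12171 − 14 = 12157 true varves.
A: 8196.8 mm over 12157 years gives 8196.8 / 12157 ≈ 0.674 mm/yr.
For B, 6559.4 / 0.674 = 9732.05 years ≈ 9732 varves.

9732 varves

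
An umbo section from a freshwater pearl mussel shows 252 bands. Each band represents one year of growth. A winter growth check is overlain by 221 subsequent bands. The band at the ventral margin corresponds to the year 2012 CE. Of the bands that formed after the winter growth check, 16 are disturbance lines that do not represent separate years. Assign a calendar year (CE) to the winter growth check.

There are 221 bands younger than the winter growth check.
Excluding 16 false bands: 221 − 16 = 205.
2012 − 205 = 1807 CE.

1807 CE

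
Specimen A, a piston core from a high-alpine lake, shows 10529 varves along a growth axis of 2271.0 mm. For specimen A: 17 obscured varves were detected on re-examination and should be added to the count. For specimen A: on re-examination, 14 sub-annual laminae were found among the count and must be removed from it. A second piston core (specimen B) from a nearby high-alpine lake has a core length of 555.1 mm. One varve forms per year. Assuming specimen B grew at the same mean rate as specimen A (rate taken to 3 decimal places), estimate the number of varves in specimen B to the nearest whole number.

2570 varves

Specimen A: after corrections the count is 10529 − 14 + 17 = 10532 varves.
A: Extension rate ≈ 2271.0 / 10532 = 0.216 mm per year.
B spans 555.1 / 0.216 = 2569.91 years ≈ 2570 varves.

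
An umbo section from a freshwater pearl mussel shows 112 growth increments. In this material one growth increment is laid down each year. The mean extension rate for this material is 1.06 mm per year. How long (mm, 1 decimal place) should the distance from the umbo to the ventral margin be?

The record spans 112 years at 1.06 mm per year.
Predicted length = 1.06 mm/year × 112 years = 118.7 mm.

118.7 mm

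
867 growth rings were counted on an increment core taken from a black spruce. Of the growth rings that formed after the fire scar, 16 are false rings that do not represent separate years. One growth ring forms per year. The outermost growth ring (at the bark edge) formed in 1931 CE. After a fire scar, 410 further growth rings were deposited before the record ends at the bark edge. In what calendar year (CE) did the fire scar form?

410 growth rings formed after the fire scar.
410 − 16 false = 394 true growth rings after the fire scar.
The growth ring at the bark edge is 1931 CE, so the fire scar dates to 1931 − 394 = 1537 CE.

1537 CE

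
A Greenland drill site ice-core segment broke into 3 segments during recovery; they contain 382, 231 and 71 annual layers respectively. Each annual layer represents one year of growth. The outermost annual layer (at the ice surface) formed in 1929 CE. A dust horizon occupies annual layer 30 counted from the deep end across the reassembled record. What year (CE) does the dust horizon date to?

1275 CE

Total annual layers = 382 + 231 + 71 = 684.
684 − 30 = 654 annual layers lie beyond the dust horizon toward the ice surface.
Counting back 654 years from 1929 CE places the dust horizon in 1929 − 654 = 1275 CE.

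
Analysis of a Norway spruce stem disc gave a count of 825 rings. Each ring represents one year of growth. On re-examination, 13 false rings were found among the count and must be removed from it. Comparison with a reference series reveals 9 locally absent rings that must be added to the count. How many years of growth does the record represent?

821 years

True ring count = 825 − 13 + 9 = 821.
One ring per year makes the duration 821 years.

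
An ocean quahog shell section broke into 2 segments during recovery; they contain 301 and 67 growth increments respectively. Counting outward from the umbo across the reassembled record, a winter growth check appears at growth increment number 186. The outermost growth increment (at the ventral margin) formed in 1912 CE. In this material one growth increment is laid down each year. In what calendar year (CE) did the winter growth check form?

Total growth increments = 301 + 67 = 368.
The winter growth check sits at growth increment 186 from the umbo, so 368 − 186 = 182 growth increments formed after it.
1912 − 182 = 1730 CE.

1730 CE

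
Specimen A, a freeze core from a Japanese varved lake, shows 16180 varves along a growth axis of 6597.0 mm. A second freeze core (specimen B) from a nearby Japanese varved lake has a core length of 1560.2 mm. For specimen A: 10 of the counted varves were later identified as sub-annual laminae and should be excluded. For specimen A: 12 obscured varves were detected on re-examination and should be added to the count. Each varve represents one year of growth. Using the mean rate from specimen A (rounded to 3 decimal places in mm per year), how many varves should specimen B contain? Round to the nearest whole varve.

Specimen A: adjusted count: 16180 − 10 + 12 = 16182 varves.
A: Extension rate ≈ 6597.0 / 16182 = 0.408 mm per year.
B spans 1560.2 / 0.408 = 3824.02 years ≈ 3824 varves.

3824 varves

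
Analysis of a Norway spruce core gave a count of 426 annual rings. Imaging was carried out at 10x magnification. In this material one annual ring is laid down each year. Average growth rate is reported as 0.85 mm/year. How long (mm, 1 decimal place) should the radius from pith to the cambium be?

426 years of growth are recorded.
Length ≈ 0.85 × 426 = 362.1 mm.

362.1 mm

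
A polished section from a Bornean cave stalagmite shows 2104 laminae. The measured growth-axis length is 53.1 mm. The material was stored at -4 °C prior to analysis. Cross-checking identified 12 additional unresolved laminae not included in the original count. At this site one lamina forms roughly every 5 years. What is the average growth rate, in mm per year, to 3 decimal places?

0.005 mm per year

After corrections the count is 2104 + 12 = 2116 laminae.
2116 laminae at 5 years each span 2116 × 5 = 10580 years.
Mean rate = 53.1 mm / 10580 years ≈ 0.005 mm per year.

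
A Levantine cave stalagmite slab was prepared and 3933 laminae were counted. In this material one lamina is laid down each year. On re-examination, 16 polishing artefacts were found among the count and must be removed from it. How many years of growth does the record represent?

Correcting the raw count gives 3933 − 16 = 3917 true laminae.
With a one-to-one lamina periodicity this is 3917 years.

3917 years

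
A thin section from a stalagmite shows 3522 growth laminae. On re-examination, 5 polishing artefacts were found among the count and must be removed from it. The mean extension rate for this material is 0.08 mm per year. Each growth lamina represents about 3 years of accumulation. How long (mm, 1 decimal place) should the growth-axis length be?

After corrections the count is 3522 − 5 = 3517 growth laminae.
At 3 years per growth lamina, 3517 × 3 = 10551 years.
Length ≈ 0.08 × 10551 = 844.1 mm.

844.1 mm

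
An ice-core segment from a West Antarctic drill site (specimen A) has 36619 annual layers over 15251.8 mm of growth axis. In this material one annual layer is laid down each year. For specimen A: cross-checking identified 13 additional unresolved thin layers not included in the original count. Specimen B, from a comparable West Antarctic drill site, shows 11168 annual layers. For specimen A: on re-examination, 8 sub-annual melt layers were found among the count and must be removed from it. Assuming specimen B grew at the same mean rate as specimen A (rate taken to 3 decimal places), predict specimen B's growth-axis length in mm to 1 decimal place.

Specimen A: true annual layer count = 36619 − 8 + 13 = 36624.
A: Extension rate ≈ 15251.8 / 36624 = 0.416 mm/year.
Length of B = 0.416 × 11168 = 4645.9 mm.

4645.9 mm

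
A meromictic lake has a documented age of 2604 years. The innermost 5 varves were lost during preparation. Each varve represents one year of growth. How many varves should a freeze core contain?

Expected varves over 2604 years: 2604.
Less the 5 uncaptured varves: 2604 − 5 = 2599.

2599 varves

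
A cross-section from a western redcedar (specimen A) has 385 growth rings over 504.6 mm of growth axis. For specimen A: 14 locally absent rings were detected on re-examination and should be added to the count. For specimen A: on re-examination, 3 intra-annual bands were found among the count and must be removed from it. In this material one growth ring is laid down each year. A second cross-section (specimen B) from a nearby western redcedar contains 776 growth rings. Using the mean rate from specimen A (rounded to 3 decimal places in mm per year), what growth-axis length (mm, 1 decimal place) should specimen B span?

Specimen A: after corrections the count is 385 − 3 + 14 = 396 growth rings.
A: Extension rate ≈ 504.6 / 396 = 1.274 mm/yr.
For B, 1.274 mm/year × 776 years = 988.6 mm.

988.6 mm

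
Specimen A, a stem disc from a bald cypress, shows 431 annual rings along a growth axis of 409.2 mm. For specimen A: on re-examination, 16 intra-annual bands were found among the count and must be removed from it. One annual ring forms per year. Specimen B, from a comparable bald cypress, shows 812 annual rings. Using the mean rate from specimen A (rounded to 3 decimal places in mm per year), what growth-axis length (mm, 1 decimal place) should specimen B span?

800.6 mm

Specimen A: true annual ring count = 431 − 16 = 415.
A: Mean rate = 409.2 mm / 415 years ≈ 0.986 mm/year.
Length of B = 0.986 × 812 = 800.6 mm.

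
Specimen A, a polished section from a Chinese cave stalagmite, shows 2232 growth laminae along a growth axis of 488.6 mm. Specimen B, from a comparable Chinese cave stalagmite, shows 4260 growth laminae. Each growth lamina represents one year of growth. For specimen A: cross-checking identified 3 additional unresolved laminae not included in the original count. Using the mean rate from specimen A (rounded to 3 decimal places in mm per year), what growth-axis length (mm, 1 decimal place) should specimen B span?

Specimen A: true growth lamina count = 2232 + 3 = 2235.
A: Mean rate = 488.6 mm / 2235 years ≈ 0.219 mm per year.
B's length ≈ 0.219 × 4260 = 932.9 mm.

932.9 mm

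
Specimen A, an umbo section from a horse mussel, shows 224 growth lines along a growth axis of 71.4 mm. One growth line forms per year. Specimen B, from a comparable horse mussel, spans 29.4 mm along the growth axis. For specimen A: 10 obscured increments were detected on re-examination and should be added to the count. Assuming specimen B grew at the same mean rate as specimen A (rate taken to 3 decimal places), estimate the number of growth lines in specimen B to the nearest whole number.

Specimen A: true growth line count = 224 + 10 = 234.
A: Mean rate = 71.4 mm / 234 years ≈ 0.305 mm per year.
Specimen B: 29.4 mm / 0.305 mm per year = 96.39 years ≈ 96 growth lines.

96 growth lines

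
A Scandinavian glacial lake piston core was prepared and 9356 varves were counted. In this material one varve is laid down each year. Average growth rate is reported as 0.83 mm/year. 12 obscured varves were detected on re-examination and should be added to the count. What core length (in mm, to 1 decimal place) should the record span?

Adjusted count: 9356 + 12 = 9368 varves.
Length ≈ 0.83 × 9368 = 7775.4 mm.

7775.4 mm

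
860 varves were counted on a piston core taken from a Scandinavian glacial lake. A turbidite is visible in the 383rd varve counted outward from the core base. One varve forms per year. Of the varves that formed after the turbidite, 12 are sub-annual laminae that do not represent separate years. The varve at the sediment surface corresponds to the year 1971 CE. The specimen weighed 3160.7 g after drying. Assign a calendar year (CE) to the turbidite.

1506 CE

860 − 383 = 477 varves lie beyond the turbidite toward the sediment surface.
477 − 12 false = 465 true varves after the turbidite.
1971 − 465 = 1506 CE.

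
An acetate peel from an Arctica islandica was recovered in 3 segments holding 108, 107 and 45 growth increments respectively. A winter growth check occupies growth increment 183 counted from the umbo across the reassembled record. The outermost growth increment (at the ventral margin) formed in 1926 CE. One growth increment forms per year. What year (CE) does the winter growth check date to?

Total growth increments = 108 + 107 + 45 = 260.
The winter growth check sits at growth increment 183 from the umbo, so 260 − 183 = 77 growth increments formed after it.
The growth increment at the ventral margin is 1926 CE, so the winter growth check dates to 1926 − 77 = 1849 CE.

1849 CE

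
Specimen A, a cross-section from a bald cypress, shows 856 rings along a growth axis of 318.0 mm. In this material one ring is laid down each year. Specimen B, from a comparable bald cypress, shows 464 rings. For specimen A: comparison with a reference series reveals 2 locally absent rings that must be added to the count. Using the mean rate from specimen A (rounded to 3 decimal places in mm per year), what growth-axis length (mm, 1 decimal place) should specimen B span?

172.1 mm

Specimen A: after corrections the count is 856 + 2 = 858 rings.
A: Mean rate = 318.0 mm / 858 years ≈ 0.371 mm per year.
B's length ≈ 0.371 × 464 = 172.1 mm.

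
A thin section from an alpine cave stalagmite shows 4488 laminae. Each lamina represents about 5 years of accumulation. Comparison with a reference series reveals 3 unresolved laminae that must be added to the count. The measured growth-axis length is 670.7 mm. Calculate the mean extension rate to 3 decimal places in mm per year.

True lamina count = 4488 + 3 = 4491.
4491 laminae at 5 years each span 4491 × 5 = 22455 years.
Mean rate = 670.7 mm / 22455 years ≈ 0.030 mm per year.

0.030 mm per year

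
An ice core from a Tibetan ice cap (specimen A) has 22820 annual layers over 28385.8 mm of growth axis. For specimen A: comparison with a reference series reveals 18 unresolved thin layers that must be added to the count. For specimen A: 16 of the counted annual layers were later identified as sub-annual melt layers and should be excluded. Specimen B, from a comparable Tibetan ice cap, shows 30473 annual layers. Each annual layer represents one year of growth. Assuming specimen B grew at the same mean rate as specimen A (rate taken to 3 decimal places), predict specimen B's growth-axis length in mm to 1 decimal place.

37908.4 mm

Specimen A: true annual layer count = 22820 − 16 + 18 = 22822.
A: Mean rate = 28385.8 mm / 22822 years ≈ 1.244 mm/year.
For B, 1.244 mm/year × 30473 years = 37908.4 mm.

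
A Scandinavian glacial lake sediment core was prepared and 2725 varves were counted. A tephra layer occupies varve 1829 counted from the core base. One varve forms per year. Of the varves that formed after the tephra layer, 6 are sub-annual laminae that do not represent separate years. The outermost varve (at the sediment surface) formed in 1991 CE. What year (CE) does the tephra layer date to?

2725 − 1829 = 896 varves lie beyond the tephra layer toward the sediment surface.
Excluding 6 false varves: 896 − 6 = 890.
Counting back 890 years from 1991 CE places the tephra layer in 1991 − 890 = 1101 CE.

1101 CE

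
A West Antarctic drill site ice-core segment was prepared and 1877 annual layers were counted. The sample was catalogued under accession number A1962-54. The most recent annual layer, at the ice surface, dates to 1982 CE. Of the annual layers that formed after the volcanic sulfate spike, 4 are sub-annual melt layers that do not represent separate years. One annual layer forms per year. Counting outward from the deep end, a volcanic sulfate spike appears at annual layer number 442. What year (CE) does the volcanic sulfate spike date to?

551 CE

1877 − 442 = 1435 annual layers lie beyond the volcanic sulfate spike toward the ice surface.
Removing the 4 false annual layers leaves 1435 − 4 = 1431 true annual layers beyond the volcanic sulfate spike.
The annual layer at the ice surface is 1982 CE, so the volcanic sulfate spike dates to 1982 − 1431 = 551 CE.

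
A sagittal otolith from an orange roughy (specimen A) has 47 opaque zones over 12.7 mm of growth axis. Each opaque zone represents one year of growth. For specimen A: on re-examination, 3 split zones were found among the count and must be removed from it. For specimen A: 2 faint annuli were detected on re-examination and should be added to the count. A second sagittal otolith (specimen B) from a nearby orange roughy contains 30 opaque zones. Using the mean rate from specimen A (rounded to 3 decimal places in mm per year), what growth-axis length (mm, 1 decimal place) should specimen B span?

8.3 mm

Specimen A: correcting the raw count gives 47 − 3 + 2 = 46 true opaque zones.
A: Mean rate = 12.7 mm / 46 years ≈ 0.276 mm/year.
B's length ≈ 0.276 × 30 = 8.3 mm.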